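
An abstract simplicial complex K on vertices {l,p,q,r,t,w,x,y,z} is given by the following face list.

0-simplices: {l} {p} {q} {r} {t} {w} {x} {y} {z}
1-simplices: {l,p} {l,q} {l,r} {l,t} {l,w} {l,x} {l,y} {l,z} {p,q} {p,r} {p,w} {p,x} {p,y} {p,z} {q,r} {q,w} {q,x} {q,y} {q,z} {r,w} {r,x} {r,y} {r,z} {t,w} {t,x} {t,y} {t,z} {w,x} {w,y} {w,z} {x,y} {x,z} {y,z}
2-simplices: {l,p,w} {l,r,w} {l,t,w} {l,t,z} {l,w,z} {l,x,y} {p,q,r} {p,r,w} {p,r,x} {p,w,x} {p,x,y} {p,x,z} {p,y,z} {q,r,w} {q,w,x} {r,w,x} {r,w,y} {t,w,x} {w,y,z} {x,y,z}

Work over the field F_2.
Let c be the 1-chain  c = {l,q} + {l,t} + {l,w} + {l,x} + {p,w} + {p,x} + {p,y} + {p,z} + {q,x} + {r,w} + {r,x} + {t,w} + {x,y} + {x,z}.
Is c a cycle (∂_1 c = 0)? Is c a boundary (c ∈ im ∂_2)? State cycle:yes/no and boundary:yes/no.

n_0=9 n_1=33 n_2=20  [Z2]
∂1: piv[lp,lq,lr,lt,lw,lx,ly,lz] rk=8  ker:pq,pr,pw,px,py,pz,qr,qw,qx,qy,qz,rw,rx,ry,rz,tw,tx,ty,tz,wx,wy,wz,xy,xz,yz
∂2: piv[lpw,lrw,ltw,ltz,lwz,lxy,pqr,prw,prx,pwx,pxy,pxz,pyz,qrw,qwx,rwy,twx,wyz] rk=18  ker:rwx,xyz
∂1c = 0
c vs im∂2: residual ≠ 0 ⇒ not boundary

cycle:yes boundary:no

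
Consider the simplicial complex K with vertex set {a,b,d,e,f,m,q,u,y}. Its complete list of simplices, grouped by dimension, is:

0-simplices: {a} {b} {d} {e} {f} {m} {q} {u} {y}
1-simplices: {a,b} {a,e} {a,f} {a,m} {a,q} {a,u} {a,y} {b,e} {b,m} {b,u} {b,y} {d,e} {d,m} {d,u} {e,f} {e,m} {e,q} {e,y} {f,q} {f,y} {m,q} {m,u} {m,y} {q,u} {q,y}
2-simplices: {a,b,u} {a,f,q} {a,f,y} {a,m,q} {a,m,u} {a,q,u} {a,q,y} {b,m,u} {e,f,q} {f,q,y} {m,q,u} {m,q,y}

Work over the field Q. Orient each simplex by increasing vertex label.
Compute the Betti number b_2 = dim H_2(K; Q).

b_2=2

n_0=9 n_1=25 n_2=12  [Q]
∂1: piv[ab,ae,af,am,aq,au,ay,de] rk=8  ker:be,bm,bu,by,dm,du,ef,em,eq,ey,fq,fy,mq,mu,my,qu,qy
∂2: piv[abu,afq,afy,amq,amu,aqu,aqy,bmu,efq,mqy] rk=10  ker:fqy,mqu
b_2=(12−10)−0=2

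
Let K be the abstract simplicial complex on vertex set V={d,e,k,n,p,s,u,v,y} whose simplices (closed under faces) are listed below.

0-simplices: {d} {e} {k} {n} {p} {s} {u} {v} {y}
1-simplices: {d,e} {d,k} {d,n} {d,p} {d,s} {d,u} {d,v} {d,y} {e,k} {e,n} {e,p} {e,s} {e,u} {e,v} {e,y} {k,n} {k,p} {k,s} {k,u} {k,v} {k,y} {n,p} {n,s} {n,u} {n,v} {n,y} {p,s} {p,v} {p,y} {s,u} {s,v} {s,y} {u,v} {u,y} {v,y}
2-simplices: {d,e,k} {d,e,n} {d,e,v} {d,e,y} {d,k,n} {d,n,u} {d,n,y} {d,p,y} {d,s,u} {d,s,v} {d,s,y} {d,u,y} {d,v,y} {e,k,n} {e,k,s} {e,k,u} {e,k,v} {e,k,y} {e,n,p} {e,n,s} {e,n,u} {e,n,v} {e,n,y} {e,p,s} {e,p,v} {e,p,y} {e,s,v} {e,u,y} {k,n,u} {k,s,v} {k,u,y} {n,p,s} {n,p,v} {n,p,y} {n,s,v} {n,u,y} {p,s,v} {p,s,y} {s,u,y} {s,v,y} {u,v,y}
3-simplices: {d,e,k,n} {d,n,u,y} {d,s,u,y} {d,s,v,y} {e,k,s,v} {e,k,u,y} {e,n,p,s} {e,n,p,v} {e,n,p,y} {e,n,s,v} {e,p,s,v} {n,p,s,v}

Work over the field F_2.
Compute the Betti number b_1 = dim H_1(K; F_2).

b_1=1

n_0=9 n_1=35 n_2=41 n_3=12  [Z2]
∂1: piv[de,dk,dn,dp,ds,du,dv,dy] rk=8  ker:ek,en,ep,es,eu,ev,ey,kn,kp,ks,ku,kv,ky,np,ns,nu,nv,ny,ps,pv,py,su,sv,sy,uv,uy,vy
∂2: piv[dek,den,dev,dey,dkn,dnu,dny,dpy,dsu,dsv,dsy,duy,dvy,eks,eku,ekv,eky,enp,ens,enu,env,eps,epv,epy,esv,uvy] rk=26  ker:ekn,eny,euy,knu,ksv,kuy,nps,npv,npy,nsv,nuy,psv,psy,suy,svy
∂3: piv[dekn,dnuy,dsuy,dsvy,eksv,ekuy,enps,enpv,enpy,ensv,epsv] rk=11  ker:npsv
b_1=(35−8)−26=1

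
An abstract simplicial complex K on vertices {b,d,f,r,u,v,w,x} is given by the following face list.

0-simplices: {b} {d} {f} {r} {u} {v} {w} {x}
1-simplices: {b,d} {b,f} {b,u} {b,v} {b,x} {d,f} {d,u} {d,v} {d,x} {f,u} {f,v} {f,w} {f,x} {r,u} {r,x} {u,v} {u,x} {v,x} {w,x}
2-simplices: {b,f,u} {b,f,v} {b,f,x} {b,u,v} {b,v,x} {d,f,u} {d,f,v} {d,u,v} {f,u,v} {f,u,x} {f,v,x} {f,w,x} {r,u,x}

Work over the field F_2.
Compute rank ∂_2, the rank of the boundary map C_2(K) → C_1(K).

n_0=8 n_1=19 n_2=13  [Z2]
∂1: piv[bd,bf,bu,bv,bx,fw,ru] rk=7  ker:df,du,dv,dx,fu,fv,fx,rx,uv,ux,vx,wx
∂2: piv[bfu,bfv,bfx,buv,bvx,dfu,dfv,fux,fwx,rux] rk=10  ker:duv,fuv,fvx
rk∂_2=10

rank∂_2=10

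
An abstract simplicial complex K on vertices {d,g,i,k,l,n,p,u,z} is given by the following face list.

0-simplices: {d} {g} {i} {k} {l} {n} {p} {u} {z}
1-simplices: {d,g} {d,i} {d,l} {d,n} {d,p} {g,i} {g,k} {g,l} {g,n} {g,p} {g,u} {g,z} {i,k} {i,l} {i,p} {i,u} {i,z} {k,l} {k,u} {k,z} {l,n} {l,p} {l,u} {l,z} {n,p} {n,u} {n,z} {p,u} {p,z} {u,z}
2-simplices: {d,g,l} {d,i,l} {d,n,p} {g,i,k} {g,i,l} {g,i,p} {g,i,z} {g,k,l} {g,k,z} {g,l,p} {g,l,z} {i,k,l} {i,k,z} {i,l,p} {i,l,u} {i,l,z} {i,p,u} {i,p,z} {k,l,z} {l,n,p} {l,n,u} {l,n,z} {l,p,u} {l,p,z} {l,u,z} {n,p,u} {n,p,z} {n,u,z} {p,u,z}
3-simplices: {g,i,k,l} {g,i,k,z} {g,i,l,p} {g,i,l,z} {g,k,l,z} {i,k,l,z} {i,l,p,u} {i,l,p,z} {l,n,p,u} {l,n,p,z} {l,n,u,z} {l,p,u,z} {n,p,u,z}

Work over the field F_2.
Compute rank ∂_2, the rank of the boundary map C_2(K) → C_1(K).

rank∂_2=18

n_0=9 n_1=30 n_2=29 n_3=13  [Z2]
∂1: piv[dg,di,dl,dn,dp,gk,gu,gz] rk=8  ker:gi,gl,gn,gp,ik,il,ip,iu,iz,kl,ku,kz,ln,lp,lu,lz,np,nu,nz,pu,pz,uz
∂2: piv[dgl,dil,dnp,gik,gil,gip,giz,gkl,gkz,glp,glz,ilu,ipu,ipz,lnp,lnu,lnz,luz] rk=18  ker:ikl,ikz,ilp,ilz,klz,lpu,lpz,npu,npz,nuz,puz
∂3: piv[gikl,gikz,gilp,gilz,gklz,ilpu,ilpz,lnpu,lnpz,lnuz,lpuz] rk=11  ker:iklz,npuz
rk∂_2=18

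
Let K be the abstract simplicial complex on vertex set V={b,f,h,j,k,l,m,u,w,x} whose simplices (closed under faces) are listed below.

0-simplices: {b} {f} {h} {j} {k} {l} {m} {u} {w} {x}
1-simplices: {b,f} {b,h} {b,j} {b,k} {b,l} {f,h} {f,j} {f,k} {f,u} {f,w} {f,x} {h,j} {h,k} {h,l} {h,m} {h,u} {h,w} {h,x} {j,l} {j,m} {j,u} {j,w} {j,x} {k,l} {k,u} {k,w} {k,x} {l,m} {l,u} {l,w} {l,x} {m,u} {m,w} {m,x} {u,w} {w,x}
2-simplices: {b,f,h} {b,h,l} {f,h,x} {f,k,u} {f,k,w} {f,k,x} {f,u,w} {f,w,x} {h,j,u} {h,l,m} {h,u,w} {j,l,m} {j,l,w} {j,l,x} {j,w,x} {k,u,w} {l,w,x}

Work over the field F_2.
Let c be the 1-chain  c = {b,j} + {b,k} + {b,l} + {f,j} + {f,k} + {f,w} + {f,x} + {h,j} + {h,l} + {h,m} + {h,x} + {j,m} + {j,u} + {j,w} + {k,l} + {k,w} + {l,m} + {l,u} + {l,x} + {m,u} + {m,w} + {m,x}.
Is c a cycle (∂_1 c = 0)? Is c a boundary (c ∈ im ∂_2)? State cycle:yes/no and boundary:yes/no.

cycle:no boundary:no

n_0=10 n_1=36 n_2=17  [Z2]
∂1: piv[bf,bh,bj,bk,bl,fu,fw,fx,hm] rk=9  ker:fh,fj,fk,hj,hk,hl,hu,hw,hx,jl,jm,ju,jw,jx,kl,ku,kw,kx,lm,lu,lw,lx,mu,mw,mx,uw,wx
∂2: piv[bfh,bhl,fhx,fku,fkw,fkx,fuw,fwx,hju,hlm,huw,jlm,jlw,jlx,jwx] rk=15  ker:kuw,lwx
∂1c = {b} + {u}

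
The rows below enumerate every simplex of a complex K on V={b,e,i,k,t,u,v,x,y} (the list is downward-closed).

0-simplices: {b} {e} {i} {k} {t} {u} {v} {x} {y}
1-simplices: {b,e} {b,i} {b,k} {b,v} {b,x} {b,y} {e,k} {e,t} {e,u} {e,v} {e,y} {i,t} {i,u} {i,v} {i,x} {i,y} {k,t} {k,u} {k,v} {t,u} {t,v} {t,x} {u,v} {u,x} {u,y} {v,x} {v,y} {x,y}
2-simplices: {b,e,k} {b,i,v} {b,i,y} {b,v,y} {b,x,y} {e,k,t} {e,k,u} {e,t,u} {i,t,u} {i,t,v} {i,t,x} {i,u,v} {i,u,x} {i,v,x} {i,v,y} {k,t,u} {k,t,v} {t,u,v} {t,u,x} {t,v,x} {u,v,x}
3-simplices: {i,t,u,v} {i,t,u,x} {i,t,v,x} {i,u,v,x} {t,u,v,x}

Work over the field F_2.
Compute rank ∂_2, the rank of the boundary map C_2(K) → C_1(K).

rank∂_2=15

n_0=9 n_1=28 n_2=21 n_3=5  [Z2]
∂1: piv[be,bi,bk,bv,bx,by,et,eu] rk=8  ker:ek,ev,ey,it,iu,iv,ix,iy,kt,ku,kv,tu,tv,tx,uv,ux,uy,vx,vy,xy
∂2: piv[bek,biv,biy,bvy,bxy,ekt,eku,etu,itu,itv,itx,iuv,iux,ivx,ktv] rk=15  ker:ivy,ktu,tuv,tux,tvx,uvx
∂3: piv[ituv,itux,itvx,iuvx] rk=4  ker:tuvx
rk∂_2=15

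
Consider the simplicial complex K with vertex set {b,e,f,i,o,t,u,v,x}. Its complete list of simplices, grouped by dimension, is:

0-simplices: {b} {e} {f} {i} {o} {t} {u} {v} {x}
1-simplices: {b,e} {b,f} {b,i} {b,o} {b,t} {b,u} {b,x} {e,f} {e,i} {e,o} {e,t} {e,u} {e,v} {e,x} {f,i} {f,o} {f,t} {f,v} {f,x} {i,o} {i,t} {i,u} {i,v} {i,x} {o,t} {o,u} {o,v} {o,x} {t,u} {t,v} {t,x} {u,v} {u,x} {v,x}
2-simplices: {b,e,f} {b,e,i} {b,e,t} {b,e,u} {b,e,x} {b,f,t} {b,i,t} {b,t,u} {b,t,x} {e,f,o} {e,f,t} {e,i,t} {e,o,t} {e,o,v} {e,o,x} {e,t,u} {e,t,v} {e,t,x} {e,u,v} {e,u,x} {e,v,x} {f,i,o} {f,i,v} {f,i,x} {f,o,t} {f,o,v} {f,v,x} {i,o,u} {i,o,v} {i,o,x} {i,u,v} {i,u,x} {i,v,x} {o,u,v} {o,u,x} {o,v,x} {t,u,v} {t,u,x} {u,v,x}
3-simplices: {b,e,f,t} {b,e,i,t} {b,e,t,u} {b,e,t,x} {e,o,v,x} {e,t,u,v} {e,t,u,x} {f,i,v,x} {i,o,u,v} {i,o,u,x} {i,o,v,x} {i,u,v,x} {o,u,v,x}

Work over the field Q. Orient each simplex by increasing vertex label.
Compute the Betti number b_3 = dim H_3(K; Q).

b_3=1

n_0=9 n_1=34 n_2=39 n_3=13  [Q]
∂1: piv[be,bf,bi,bo,bt,bu,bx,ev] rk=8  ker:ef,ei,eo,et,eu,ex,fi,fo,ft,fv,fx,io,it,iu,iv,ix,ot,ou,ov,ox,tu,tv,tx,uv,ux,vx
∂2: piv[bef,bei,bet,beu,bex,bft,bit,btu,btx,efo,eot,eov,eox,etv,euv,eux,evx,fio,fiv,fix,fov,fvx,iou,iuv] rk=24  ker:eft,eit,etu,etx,fot,iov,iox,iux,ivx,ouv,oux,ovx,tuv,tux,uvx
∂3: piv[beft,beit,betu,betx,eovx,etuv,etux,fivx,iouv,ioux,iovx,iuvx] rk=12  ker:ouvx
b_3=(13−12)−0=1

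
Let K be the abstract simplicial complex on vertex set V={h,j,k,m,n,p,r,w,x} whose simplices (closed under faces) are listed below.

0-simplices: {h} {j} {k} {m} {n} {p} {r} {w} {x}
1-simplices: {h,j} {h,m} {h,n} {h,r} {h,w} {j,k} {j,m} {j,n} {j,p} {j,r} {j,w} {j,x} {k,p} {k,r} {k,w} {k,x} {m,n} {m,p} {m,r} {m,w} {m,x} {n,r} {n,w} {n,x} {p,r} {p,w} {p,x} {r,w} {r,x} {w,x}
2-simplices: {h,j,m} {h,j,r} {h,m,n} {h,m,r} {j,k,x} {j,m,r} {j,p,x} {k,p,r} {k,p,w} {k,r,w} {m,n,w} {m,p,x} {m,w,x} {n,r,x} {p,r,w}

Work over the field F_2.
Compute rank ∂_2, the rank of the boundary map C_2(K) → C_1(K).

n_0=9 n_1=30 n_2=15  [Z2]
∂1: piv[hj,hm,hn,hr,hw,jk,jp,jx] rk=8  ker:jm,jn,jr,jw,kp,kr,kw,kx,mn,mp,mr,mw,mx,nr,nw,nx,pr,pw,px,rw,rx,wx
∂2: piv[hjm,hjr,hmn,hmr,jkx,jpx,kpr,kpw,krw,mnw,mpx,mwx,nrx] rk=13  ker:jmr,prw
rk∂_2=13

rank∂_2=13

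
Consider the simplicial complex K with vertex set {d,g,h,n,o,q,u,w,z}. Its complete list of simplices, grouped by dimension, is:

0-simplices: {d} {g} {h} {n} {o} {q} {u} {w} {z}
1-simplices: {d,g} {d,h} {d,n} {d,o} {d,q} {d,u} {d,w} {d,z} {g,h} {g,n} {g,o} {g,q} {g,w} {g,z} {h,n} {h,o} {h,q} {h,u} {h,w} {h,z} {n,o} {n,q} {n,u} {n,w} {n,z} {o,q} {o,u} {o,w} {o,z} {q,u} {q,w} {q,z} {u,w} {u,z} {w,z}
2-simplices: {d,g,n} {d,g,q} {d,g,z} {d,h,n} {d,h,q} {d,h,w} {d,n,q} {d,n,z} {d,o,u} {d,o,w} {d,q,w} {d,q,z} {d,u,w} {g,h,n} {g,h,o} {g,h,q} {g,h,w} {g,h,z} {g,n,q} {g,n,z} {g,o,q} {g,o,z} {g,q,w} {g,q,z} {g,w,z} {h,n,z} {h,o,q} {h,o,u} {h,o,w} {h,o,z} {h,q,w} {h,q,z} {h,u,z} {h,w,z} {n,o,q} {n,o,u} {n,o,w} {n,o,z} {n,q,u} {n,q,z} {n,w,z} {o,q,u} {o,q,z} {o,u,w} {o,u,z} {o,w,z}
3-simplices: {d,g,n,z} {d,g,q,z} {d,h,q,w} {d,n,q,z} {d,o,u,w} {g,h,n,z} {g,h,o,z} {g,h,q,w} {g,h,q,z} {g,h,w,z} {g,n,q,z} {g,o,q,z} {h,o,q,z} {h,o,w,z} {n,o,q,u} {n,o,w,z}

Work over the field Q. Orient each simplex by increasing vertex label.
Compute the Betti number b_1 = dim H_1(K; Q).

b_1=0

n_0=9 n_1=35 n_2=46 n_3=16  [Q]
∂1: piv[dg,dh,dn,do,dq,du,dw,dz] rk=8  ker:gh,gn,go,gq,gw,gz,hn,ho,hq,hu,hw,hz,no,nq,nu,nw,nz,oq,ou,ow,oz,qu,qw,qz,uw,uz,wz
∂2: piv[dgn,dgq,dgz,dhn,dhq,dhw,dnq,dnz,dou,dow,dqw,dqz,duw,ghn,gho,ghw,ghz,goq,goz,gwz,hou,how,huz,noq,nou,now,nqu] rk=27  ker:ghq,gnq,gnz,gqw,gqz,hnz,hoq,hoz,hqw,hqz,hwz,noz,nqz,nwz,oqu,oqz,ouw,ouz,owz
∂3: piv[dgnz,dgqz,dhqw,dnqz,douw,ghnz,ghoz,ghqw,ghqz,ghwz,gnqz,goqz,hoqz,howz,noqu,nowz] rk=16
b_1=(35−8)−27=0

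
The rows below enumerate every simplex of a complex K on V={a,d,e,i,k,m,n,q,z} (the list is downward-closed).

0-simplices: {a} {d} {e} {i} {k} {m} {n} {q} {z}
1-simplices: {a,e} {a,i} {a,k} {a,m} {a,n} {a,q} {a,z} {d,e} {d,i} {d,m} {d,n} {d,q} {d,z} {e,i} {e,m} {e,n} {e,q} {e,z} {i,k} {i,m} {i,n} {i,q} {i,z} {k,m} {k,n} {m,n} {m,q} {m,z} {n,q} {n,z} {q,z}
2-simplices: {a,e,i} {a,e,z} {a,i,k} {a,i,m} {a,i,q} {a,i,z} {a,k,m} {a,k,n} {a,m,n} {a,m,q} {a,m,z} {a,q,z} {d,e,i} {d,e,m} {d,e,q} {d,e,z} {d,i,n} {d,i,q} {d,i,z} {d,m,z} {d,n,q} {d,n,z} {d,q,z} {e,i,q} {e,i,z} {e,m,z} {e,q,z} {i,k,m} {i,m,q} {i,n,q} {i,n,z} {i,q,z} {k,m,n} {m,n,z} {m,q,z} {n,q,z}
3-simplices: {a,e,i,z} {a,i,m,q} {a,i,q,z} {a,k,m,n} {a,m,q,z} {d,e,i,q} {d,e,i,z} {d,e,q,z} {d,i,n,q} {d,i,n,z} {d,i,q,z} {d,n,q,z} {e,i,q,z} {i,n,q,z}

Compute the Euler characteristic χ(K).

n_0=9 n_1=31 n_2=36 n_3=14
χ=+9−31+36−14=0

χ(K)=0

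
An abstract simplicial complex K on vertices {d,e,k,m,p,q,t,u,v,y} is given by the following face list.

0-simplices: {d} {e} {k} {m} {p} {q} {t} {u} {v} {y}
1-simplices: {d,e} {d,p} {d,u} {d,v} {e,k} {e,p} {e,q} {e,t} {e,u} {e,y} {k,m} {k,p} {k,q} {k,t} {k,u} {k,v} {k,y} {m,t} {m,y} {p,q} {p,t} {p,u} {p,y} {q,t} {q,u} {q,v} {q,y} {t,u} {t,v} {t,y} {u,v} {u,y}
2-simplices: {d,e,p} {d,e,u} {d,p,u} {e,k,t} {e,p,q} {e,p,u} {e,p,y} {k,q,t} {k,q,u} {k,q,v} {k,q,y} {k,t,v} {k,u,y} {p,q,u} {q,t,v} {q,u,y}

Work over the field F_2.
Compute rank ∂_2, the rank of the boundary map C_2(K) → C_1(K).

n_0=10 n_1=32 n_2=16  [Z2]
∂1: piv[de,dp,du,dv,ek,eq,et,ey,km] rk=9  ker:ep,eu,kp,kq,kt,ku,kv,ky,mt,my,pq,pt,pu,py,qt,qu,qv,qy,tu,tv,ty,uv,uy
∂2: piv[dep,deu,dpu,ekt,epq,epy,kqt,kqu,kqv,kqy,ktv,kuy,pqu] rk=13  ker:epu,qtv,quy
rk∂_2=13

rank∂_2=13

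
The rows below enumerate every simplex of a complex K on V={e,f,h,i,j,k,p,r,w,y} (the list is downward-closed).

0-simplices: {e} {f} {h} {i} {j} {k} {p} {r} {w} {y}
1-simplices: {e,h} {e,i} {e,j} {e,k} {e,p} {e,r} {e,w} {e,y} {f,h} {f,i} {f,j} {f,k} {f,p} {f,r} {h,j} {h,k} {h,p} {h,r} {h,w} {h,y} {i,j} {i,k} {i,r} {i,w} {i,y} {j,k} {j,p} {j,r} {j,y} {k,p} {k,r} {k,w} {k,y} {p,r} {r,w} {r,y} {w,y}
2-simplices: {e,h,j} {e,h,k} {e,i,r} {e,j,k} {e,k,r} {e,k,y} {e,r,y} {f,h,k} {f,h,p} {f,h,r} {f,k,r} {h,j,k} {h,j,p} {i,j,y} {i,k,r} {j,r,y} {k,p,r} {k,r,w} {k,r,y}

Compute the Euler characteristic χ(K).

χ(K)=-8

n_0=10 n_1=37 n_2=19
χ=+10−37+19=-8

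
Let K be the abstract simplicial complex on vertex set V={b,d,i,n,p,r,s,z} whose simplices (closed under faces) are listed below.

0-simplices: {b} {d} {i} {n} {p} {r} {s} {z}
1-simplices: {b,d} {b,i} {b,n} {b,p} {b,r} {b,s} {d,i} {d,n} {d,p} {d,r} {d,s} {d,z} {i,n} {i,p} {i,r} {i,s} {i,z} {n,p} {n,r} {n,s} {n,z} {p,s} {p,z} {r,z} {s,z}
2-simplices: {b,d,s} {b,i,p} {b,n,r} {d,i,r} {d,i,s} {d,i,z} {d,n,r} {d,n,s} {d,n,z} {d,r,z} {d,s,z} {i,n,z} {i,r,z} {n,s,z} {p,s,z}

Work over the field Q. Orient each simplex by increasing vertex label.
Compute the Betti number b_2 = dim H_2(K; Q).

b_2=2

n_0=8 n_1=25 n_2=15  [Q]
∂1: piv[bd,bi,bn,bp,br,bs,dz] rk=7  ker:di,dn,dp,dr,ds,in,ip,ir,is,iz,np,nr,ns,nz,ps,pz,rz,sz
∂2: piv[bds,bip,bnr,dir,dis,diz,dnr,dns,dnz,drz,dsz,inz,psz] rk=13  ker:irz,nsz
b_2=(15−13)−0=2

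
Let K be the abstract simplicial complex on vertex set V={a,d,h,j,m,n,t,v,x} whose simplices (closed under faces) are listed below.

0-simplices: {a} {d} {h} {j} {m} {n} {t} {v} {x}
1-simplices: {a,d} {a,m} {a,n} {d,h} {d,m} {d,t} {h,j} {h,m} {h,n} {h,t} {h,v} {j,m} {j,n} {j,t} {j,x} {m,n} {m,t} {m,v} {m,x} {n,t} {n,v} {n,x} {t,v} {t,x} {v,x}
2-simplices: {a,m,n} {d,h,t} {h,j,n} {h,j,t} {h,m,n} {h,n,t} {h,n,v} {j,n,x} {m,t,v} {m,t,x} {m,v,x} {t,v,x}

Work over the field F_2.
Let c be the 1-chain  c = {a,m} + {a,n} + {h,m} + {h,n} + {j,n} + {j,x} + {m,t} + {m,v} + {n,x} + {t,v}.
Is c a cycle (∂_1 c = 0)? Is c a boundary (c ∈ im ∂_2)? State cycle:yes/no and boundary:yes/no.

cycle:yes boundary:yes

n_0=9 n_1=25 n_2=12  [Z2]
∂1: piv[ad,am,an,dh,dt,hj,hv,jx] rk=8  ker:dm,hm,hn,ht,jm,jn,jt,mn,mt,mv,mx,nt,nv,nx,tv,tx,vx
∂2: piv[amn,dht,hjn,hjt,hmn,hnt,hnv,jnx,mtv,mtx,mvx] rk=11  ker:tvx
∂1c = 0
c vs im∂2: reduces to 0 ⇒ boundary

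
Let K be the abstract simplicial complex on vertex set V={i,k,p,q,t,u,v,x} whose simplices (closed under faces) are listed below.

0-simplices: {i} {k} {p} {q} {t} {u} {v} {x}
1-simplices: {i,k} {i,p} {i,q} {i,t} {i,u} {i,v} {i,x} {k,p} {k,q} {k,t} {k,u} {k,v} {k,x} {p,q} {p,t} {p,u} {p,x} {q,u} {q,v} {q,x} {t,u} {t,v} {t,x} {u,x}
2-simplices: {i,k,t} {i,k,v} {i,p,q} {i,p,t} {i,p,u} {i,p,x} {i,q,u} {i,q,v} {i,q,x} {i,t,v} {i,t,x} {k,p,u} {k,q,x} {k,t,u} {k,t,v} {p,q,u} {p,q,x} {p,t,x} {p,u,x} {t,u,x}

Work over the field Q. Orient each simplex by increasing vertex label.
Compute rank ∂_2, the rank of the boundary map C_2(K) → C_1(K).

rank∂_2=16

n_0=8 n_1=24 n_2=20  [Q]
∂1: piv[ik,ip,iq,it,iu,iv,ix] rk=7  ker:kp,kq,kt,ku,kv,kx,pq,pt,pu,px,qu,qv,qx,tu,tv,tx,ux
∂2: piv[ikt,ikv,ipq,ipt,ipu,ipx,iqu,iqv,iqx,itv,itx,kpu,kqx,ktu,pux,tux] rk=16  ker:ktv,pqu,pqx,ptx
rk∂_2=16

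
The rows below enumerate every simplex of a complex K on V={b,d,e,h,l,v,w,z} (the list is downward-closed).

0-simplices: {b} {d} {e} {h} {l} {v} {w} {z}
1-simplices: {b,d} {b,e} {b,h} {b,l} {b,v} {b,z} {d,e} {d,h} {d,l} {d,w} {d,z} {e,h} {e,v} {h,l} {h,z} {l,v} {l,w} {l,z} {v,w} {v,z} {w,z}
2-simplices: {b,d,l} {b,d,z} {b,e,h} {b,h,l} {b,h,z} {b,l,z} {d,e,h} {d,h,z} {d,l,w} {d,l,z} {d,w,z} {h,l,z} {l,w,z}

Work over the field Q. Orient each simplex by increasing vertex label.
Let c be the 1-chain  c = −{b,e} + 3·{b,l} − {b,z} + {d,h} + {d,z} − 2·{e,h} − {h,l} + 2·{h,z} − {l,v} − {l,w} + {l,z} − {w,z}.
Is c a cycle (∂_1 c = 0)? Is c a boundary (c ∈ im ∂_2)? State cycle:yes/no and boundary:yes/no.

cycle:no boundary:no

n_0=8 n_1=21 n_2=13  [Q]
∂1: piv[bd,be,bh,bl,bv,bz,dw] rk=7  ker:de,dh,dl,dz,eh,ev,hl,hz,lv,lw,lz,vw,vz,wz
∂2: piv[bdl,bdz,beh,bhl,bhz,blz,deh,dhz,dlw,dwz] rk=10  ker:dlz,hlz,lwz
∂1c = −{b} − 2·{d} + {e} − 2·{h} + 3·{l} − {v} + 2·{z}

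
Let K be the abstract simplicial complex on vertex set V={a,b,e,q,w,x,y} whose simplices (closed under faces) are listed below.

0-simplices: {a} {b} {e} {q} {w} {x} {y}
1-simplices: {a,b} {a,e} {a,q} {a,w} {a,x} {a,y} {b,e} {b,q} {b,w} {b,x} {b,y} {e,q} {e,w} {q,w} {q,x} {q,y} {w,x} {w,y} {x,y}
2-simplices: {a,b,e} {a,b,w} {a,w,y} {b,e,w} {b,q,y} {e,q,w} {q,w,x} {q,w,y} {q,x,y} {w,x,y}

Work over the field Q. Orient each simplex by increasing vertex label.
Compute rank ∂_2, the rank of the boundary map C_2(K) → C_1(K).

n_0=7 n_1=19 n_2=10  [Q]
∂1: piv[ab,ae,aq,aw,ax,ay] rk=6  ker:be,bq,bw,bx,by,eq,ew,qw,qx,qy,wx,wy,xy
∂2: piv[abe,abw,awy,bew,bqy,eqw,qwx,qwy,qxy] rk=9  ker:wxy
rk∂_2=9

rank∂_2=9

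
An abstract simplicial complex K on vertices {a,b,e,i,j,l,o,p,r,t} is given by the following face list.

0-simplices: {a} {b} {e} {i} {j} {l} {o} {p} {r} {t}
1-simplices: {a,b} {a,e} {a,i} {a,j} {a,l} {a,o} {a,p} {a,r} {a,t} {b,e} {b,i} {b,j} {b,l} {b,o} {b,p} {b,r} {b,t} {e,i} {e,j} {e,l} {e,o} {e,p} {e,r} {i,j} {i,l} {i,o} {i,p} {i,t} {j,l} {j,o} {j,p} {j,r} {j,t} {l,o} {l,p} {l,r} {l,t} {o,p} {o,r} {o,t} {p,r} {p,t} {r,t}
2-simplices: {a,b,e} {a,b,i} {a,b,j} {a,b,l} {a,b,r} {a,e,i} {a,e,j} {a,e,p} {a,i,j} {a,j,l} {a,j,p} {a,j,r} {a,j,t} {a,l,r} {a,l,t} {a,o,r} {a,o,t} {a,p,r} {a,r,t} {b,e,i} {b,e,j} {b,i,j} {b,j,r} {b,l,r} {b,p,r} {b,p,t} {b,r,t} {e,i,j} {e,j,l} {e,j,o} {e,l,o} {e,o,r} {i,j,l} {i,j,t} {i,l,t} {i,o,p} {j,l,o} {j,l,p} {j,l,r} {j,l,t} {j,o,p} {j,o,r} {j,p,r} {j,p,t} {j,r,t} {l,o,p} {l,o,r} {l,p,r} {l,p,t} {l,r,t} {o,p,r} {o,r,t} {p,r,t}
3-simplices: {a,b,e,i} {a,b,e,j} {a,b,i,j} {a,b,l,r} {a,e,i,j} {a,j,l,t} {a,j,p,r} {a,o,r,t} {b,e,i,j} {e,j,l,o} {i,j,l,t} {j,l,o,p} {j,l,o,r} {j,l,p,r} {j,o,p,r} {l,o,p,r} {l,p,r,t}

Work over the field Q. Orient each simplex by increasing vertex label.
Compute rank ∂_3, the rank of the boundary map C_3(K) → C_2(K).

n_0=10 n_1=43 n_2=53 n_3=17  [Q]
∂1: piv[ab,ae,ai,aj,al,ao,ap,ar,at] rk=9  ker:be,bi,bj,bl,bo,bp,br,bt,ei,ej,el,eo,ep,er,ij,il,io,ip,it,jl,jo,jp,jr,jt,lo,lp,lr,lt,op,or,ot,pr,pt,rt
∂2: piv[abe,abi,abj,abl,abr,aei,aej,aep,aij,ajl,ajp,ajr,ajt,alr,alt,aor,aot,apr,art,bpr,bpt,brt,ejl,ejo,elo,eor,ijl,ijt,iop,jlp,jop,jor] rk=32  ker:bei,bej,bij,bjr,blr,eij,ilt,jlo,jlr,jlt,jpr,jpt,jrt,lop,lor,lpr,lpt,lrt,opr,ort,prt
∂3: piv[abei,abej,abij,ablr,aeij,ajlt,ajpr,aort,ejlo,ijlt,jlop,jlor,jlpr,jopr,lprt] rk=15  ker:beij,lopr
rk∂_3=15

rank∂_3=15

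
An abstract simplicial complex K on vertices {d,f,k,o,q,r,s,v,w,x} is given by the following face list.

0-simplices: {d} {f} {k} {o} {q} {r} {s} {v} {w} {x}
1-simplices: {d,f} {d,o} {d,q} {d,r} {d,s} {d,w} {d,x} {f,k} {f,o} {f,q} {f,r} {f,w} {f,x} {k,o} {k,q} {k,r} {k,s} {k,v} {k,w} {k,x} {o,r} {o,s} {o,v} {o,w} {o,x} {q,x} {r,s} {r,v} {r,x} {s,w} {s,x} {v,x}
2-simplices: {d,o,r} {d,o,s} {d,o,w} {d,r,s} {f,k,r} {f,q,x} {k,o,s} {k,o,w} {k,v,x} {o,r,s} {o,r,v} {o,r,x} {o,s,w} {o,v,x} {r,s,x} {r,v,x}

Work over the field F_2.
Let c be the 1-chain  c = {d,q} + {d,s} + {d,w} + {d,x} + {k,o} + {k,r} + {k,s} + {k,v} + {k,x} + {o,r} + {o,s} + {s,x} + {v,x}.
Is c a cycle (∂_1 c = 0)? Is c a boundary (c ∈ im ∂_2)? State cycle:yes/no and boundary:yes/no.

n_0=10 n_1=32 n_2=16  [Z2]
∂1: piv[df,do,dq,dr,ds,dw,dx,fk,kv] rk=9  ker:fo,fq,fr,fw,fx,ko,kq,kr,ks,kw,kx,or,os,ov,ow,ox,qx,rs,rv,rx,sw,sx,vx
∂2: piv[dor,dos,dow,drs,fkr,fqx,kos,kow,kvx,orv,orx,osw,ovx,rsx] rk=14  ker:ors,rvx
∂1c = {k} + {o} + {q} + {w}

cycle:no boundary:no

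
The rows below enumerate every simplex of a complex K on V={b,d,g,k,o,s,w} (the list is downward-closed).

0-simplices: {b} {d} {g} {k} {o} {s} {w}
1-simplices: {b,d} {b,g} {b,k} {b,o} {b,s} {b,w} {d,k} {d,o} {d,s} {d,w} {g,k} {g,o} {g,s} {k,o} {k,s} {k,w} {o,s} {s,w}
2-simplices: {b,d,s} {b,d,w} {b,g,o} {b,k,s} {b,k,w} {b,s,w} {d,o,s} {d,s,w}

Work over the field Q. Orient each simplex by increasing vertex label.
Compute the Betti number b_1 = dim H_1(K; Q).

n_0=7 n_1=18 n_2=8  [Q]
∂1: piv[bd,bg,bk,bo,bs,bw] rk=6  ker:dk,do,ds,dw,gk,go,gs,ko,ks,kw,os,sw
∂2: piv[bds,bdw,bgo,bks,bkw,bsw,dos] rk=7  ker:dsw
b_1=(18−6)−7=5

b_1=5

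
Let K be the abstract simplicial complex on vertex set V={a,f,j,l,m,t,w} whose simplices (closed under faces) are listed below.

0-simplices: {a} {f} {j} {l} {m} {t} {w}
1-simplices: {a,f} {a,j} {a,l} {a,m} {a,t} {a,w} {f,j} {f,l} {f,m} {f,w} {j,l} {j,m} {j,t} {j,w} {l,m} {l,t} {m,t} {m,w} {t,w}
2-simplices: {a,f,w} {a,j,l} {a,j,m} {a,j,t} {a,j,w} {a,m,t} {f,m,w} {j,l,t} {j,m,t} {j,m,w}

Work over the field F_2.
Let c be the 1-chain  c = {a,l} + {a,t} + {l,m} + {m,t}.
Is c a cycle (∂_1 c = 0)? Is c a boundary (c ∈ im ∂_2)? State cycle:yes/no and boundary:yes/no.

n_0=7 n_1=19 n_2=10  [Z2]
∂1: piv[af,aj,al,am,at,aw] rk=6  ker:fj,fl,fm,fw,jl,jm,jt,jw,lm,lt,mt,mw,tw
∂2: piv[afw,ajl,ajm,ajt,ajw,amt,fmw,jlt,jmw] rk=9  ker:jmt
∂1c = 0
c vs im∂2: residual ≠ 0 ⇒ not boundary

cycle:yes boundary:no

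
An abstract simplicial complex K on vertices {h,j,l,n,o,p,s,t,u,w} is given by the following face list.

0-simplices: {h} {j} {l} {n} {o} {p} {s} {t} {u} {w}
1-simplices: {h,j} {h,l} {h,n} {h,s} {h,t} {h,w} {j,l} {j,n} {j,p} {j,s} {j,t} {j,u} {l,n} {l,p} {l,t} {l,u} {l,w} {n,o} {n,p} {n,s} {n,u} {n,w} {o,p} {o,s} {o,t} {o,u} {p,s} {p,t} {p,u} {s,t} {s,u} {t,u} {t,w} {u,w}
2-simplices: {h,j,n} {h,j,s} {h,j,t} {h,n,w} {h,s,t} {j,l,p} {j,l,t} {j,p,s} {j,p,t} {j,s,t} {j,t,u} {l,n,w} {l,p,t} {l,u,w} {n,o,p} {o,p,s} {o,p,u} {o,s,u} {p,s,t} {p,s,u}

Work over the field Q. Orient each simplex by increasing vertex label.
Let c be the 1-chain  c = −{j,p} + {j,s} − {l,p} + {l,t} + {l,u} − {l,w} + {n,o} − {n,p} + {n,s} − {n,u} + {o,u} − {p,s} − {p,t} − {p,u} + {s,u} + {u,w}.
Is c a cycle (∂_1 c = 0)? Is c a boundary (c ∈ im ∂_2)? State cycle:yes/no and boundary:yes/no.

cycle:yes boundary:no

n_0=10 n_1=34 n_2=20  [Q]
∂1: piv[hj,hl,hn,hs,ht,hw,jp,ju,no] rk=9  ker:jl,jn,js,jt,ln,lp,lt,lu,lw,np,ns,nu,nw,op,os,ot,ou,ps,pt,pu,st,su,tu,tw,uw
∂2: piv[hjn,hjs,hjt,hnw,hst,jlp,jlt,jps,jpt,jtu,lnw,luw,nop,ops,opu,osu] rk=16  ker:jst,lpt,pst,psu
∂1c = 0
c vs im∂2: residual ≠ 0 ⇒ not boundary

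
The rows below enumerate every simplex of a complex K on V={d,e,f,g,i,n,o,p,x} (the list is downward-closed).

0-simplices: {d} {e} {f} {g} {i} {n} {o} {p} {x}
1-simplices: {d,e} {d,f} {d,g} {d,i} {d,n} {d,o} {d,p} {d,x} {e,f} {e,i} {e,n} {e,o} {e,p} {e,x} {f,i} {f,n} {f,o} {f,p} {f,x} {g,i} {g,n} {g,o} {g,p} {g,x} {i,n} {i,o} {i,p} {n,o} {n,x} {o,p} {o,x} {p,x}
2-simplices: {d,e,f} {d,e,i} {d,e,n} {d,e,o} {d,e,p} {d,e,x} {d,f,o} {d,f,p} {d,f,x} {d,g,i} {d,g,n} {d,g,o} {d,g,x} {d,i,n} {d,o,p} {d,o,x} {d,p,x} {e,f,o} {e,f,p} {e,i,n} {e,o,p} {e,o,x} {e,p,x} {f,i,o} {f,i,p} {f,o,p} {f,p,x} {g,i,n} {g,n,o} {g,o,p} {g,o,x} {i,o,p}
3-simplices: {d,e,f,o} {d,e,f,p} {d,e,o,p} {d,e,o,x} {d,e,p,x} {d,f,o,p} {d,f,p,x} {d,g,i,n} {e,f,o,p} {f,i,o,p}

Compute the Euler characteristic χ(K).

χ(K)=-1

n_0=9 n_1=32 n_2=32 n_3=10
χ=+9−32+32−10=-1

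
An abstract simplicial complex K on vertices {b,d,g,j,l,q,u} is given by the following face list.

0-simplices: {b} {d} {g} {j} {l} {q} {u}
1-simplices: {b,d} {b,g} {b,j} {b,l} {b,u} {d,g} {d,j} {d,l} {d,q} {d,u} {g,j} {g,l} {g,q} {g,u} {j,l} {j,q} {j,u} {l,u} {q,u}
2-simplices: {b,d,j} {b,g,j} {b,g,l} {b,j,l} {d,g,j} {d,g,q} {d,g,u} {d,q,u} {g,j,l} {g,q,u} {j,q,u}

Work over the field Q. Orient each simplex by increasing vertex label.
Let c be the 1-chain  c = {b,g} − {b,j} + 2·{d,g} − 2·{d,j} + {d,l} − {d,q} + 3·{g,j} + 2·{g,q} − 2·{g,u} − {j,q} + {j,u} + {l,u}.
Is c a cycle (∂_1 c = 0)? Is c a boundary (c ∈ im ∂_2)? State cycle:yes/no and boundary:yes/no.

n_0=7 n_1=19 n_2=11  [Q]
∂1: piv[bd,bg,bj,bl,bu,dq] rk=6  ker:dg,dj,dl,du,gj,gl,gq,gu,jl,jq,ju,lu,qu
∂2: piv[bdj,bgj,bgl,bjl,dgj,dgq,dgu,dqu,jqu] rk=9  ker:gjl,gqu
∂1c = 0
c vs im∂2: residual ≠ 0 ⇒ not boundary

cycle:yes boundary:no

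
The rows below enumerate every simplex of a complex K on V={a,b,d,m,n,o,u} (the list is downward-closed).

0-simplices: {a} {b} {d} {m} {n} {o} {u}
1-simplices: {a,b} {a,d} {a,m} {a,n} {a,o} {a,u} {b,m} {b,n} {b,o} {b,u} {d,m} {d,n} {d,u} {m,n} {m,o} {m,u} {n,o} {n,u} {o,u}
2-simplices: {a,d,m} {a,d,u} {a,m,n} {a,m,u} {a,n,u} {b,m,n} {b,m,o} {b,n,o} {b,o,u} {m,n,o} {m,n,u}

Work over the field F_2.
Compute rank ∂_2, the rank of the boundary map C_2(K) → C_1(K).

rank∂_2=9

n_0=7 n_1=19 n_2=11  [Z2]
∂1: piv[ab,ad,am,an,ao,au] rk=6  ker:bm,bn,bo,bu,dm,dn,du,mn,mo,mu,no,nu,ou
∂2: piv[adm,adu,amn,amu,anu,bmn,bmo,bno,bou] rk=9  ker:mno,mnu
rk∂_2=9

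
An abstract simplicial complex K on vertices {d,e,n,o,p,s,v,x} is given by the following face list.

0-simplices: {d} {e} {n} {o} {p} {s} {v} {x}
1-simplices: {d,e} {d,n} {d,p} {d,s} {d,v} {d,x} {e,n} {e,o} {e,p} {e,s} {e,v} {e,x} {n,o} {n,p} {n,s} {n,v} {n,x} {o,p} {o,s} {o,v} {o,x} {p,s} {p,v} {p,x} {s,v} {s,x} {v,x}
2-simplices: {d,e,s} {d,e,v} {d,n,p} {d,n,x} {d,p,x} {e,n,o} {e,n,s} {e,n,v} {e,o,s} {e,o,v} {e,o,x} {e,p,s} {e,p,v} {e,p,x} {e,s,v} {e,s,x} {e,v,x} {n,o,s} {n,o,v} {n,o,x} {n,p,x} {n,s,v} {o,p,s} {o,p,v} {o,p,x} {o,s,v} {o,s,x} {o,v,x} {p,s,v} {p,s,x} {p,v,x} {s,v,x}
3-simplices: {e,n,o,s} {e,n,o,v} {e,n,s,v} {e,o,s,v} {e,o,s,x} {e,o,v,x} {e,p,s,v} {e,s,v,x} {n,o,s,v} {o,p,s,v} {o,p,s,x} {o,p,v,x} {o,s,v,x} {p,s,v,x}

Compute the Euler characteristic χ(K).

χ(K)=-1

n_0=8 n_1=27 n_2=32 n_3=14
χ=+8−27+32−14=-1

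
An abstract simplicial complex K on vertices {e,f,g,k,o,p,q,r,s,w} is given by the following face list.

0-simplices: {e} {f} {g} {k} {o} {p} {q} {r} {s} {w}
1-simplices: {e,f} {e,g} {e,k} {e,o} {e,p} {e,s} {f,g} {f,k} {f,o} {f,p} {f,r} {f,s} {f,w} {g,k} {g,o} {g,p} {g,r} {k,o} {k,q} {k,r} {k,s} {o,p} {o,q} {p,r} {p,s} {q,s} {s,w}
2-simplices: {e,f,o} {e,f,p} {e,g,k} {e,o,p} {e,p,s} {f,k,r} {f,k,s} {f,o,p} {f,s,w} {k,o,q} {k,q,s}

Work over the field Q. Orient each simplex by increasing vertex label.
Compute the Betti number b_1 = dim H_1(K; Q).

n_0=10 n_1=27 n_2=11  [Q]
∂1: piv[ef,eg,ek,eo,ep,es,fr,fw,kq] rk=9  ker:fg,fk,fo,fp,fs,gk,go,gp,gr,ko,kr,ks,op,oq,pr,ps,qs,sw
∂2: piv[efo,efp,egk,eop,eps,fkr,fks,fsw,koq,kqs] rk=10  ker:fop
b_1=(27−9)−10=8

b_1=8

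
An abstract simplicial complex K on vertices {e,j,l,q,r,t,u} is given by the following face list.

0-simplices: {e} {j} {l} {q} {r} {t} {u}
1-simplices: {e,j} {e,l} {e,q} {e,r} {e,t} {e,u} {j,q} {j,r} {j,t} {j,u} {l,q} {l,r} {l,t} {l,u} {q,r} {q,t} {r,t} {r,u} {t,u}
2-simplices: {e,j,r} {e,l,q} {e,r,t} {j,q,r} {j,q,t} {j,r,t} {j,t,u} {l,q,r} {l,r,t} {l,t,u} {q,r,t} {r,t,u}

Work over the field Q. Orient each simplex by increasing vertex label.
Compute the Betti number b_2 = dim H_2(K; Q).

n_0=7 n_1=19 n_2=12  [Q]
∂1: piv[ej,el,eq,er,et,eu] rk=6  ker:jq,jr,jt,ju,lq,lr,lt,lu,qr,qt,rt,ru,tu
∂2: piv[ejr,elq,ert,jqr,jqt,jrt,jtu,lqr,lrt,ltu,rtu] rk=11  ker:qrt
b_2=(12−11)−0=1

b_2=1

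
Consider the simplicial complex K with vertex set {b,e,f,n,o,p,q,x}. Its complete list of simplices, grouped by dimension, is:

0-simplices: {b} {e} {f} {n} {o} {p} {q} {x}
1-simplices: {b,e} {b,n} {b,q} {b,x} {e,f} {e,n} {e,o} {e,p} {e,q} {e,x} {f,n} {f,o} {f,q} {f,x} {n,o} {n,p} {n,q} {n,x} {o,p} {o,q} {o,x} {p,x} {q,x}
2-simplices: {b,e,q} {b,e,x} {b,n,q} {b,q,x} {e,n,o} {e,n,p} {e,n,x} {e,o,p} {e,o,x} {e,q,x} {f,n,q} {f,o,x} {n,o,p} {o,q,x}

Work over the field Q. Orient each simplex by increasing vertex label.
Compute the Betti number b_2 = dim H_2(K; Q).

b_2=2

n_0=8 n_1=23 n_2=14  [Q]
∂1: piv[be,bn,bq,bx,ef,eo,ep] rk=7  ker:en,eq,ex,fn,fo,fq,fx,no,np,nq,nx,op,oq,ox,px,qx
∂2: piv[beq,bex,bnq,bqx,eno,enp,enx,eop,eox,fnq,fox,oqx] rk=12  ker:eqx,nop
b_2=(14−12)−0=2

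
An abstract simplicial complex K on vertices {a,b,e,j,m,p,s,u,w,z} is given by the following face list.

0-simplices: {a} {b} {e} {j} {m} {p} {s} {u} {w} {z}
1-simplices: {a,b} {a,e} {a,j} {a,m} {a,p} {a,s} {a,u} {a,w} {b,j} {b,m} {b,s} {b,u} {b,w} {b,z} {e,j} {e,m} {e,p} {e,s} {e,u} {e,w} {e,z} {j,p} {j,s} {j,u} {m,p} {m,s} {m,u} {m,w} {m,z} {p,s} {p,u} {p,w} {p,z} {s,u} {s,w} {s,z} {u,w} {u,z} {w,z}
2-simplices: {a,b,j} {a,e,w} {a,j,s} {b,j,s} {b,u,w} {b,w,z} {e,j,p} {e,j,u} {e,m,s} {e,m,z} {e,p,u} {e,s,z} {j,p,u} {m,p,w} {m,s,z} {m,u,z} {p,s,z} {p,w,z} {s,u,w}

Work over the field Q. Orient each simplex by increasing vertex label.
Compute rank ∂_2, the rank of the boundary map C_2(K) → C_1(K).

rank∂_2=17

n_0=10 n_1=39 n_2=19  [Q]
∂1: piv[ab,ae,aj,am,ap,as,au,aw,bz] rk=9  ker:bj,bm,bs,bu,bw,ej,em,ep,es,eu,ew,ez,jp,js,ju,mp,ms,mu,mw,mz,ps,pu,pw,pz,su,sw,sz,uw,uz,wz
∂2: piv[abj,aew,ajs,bjs,buw,bwz,ejp,eju,ems,emz,epu,esz,mpw,muz,psz,pwz,suw] rk=17  ker:jpu,msz
rk∂_2=17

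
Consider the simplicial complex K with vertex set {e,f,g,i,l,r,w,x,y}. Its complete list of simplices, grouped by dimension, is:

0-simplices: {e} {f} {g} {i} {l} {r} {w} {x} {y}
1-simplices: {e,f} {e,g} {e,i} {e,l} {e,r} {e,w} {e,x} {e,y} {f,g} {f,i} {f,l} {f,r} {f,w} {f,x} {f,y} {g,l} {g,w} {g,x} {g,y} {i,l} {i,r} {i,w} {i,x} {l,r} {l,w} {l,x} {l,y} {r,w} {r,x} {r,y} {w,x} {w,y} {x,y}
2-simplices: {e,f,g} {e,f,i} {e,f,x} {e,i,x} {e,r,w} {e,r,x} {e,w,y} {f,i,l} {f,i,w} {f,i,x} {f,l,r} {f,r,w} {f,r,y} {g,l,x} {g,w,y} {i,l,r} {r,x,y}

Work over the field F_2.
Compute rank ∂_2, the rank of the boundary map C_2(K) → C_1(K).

n_0=9 n_1=33 n_2=17  [Z2]
∂1: piv[ef,eg,ei,el,er,ew,ex,ey] rk=8  ker:fg,fi,fl,fr,fw,fx,fy,gl,gw,gx,gy,il,ir,iw,ix,lr,lw,lx,ly,rw,rx,ry,wx,wy,xy
∂2: piv[efg,efi,efx,eix,erw,erx,ewy,fil,fiw,flr,frw,fry,glx,gwy,ilr,rxy] rk=16  ker:fix
rk∂_2=16

rank∂_2=16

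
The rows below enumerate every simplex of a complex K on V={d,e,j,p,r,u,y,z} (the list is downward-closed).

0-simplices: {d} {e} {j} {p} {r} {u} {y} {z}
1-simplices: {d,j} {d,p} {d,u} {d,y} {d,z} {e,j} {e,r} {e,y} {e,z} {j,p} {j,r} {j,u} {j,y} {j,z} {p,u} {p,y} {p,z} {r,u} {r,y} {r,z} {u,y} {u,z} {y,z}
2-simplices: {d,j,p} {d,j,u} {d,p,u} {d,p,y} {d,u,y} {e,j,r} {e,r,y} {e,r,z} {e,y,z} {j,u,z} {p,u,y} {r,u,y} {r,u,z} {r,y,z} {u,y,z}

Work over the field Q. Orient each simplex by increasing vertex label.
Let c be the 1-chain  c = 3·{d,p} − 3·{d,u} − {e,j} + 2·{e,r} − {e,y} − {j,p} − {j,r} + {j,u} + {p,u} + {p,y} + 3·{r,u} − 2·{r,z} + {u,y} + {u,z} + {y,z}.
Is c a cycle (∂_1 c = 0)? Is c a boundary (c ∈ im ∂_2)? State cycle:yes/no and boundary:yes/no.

n_0=8 n_1=23 n_2=15  [Q]
∂1: piv[dj,dp,du,dy,dz,ej,er] rk=7  ker:ey,ez,jp,jr,ju,jy,jz,pu,py,pz,ru,ry,rz,uy,uz,yz
∂2: piv[djp,dju,dpu,dpy,duy,ejr,ery,erz,eyz,juz,ruy,ruz] rk=12  ker:puy,ryz,uyz
∂1c = 0
c vs im∂2: reduces to 0 ⇒ boundary

cycle:yes boundary:yes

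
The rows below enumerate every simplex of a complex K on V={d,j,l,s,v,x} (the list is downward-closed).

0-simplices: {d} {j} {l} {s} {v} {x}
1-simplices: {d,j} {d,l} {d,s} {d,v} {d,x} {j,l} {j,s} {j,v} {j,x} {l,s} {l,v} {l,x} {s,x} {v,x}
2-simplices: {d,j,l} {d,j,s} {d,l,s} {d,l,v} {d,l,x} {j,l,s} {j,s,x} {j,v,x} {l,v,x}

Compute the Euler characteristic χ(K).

n_0=6 n_1=14 n_2=9
χ=+6−14+9=1

χ(K)=1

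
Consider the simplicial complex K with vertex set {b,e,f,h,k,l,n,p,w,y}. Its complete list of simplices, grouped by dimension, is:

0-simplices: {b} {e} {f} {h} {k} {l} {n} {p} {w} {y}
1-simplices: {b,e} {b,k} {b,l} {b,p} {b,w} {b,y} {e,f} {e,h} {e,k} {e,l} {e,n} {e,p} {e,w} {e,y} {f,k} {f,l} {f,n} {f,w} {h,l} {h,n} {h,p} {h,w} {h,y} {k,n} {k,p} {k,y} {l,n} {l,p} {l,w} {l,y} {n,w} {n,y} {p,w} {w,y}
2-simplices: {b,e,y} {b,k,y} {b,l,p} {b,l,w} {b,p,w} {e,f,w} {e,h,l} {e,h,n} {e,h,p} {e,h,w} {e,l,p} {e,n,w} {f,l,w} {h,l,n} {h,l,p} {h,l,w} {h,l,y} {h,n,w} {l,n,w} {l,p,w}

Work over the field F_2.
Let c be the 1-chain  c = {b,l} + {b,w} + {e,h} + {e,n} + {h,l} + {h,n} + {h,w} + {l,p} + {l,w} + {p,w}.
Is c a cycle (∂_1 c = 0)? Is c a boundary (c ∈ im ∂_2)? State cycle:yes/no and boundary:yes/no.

n_0=10 n_1=34 n_2=20  [Z2]
∂1: piv[be,bk,bl,bp,bw,by,ef,eh,en] rk=9  ker:ek,el,ep,ew,ey,fk,fl,fn,fw,hl,hn,hp,hw,hy,kn,kp,ky,ln,lp,lw,ly,nw,ny,pw,wy
∂2: piv[bey,bky,blp,blw,bpw,efw,ehl,ehn,ehp,ehw,elp,enw,flw,hln,hlw,hly] rk=16  ker:hlp,hnw,lnw,lpw
∂1c = 0
c vs im∂2: reduces to 0 ⇒ boundary

cycle:yes boundary:yes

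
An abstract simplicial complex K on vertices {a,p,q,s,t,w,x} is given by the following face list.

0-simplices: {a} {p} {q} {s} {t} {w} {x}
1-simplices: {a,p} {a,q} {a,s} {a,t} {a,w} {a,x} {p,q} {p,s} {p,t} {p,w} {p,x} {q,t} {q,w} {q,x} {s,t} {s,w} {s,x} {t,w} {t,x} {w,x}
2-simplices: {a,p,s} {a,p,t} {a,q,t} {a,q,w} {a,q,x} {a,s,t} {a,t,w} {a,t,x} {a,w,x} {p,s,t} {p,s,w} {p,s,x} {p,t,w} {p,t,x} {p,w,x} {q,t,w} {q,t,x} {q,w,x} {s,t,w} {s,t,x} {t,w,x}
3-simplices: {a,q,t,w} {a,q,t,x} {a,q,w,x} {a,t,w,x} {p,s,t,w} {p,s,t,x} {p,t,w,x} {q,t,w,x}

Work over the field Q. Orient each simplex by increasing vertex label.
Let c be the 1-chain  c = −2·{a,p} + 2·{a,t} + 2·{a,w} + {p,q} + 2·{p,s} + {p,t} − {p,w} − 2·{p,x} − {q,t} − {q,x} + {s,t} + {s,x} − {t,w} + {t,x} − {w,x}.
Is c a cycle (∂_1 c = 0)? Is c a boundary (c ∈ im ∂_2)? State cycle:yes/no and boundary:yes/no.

cycle:no boundary:no

n_0=7 n_1=20 n_2=21 n_3=8  [Q]
∂1: piv[ap,aq,as,at,aw,ax] rk=6  ker:pq,ps,pt,pw,px,qt,qw,qx,st,sw,sx,tw,tx,wx
∂2: piv[aps,apt,aqt,aqw,aqx,ast,atw,atx,awx,psw,psx,ptw,ptx] rk=13  ker:pst,pwx,qtw,qtx,qwx,stw,stx,twx
∂3: piv[aqtw,aqtx,aqwx,atwx,pstw,pstx,ptwx] rk=7  ker:qtwx
∂1c = −2·{a} − 3·{p} + 3·{q} + 3·{t} + {w} − 2·{x}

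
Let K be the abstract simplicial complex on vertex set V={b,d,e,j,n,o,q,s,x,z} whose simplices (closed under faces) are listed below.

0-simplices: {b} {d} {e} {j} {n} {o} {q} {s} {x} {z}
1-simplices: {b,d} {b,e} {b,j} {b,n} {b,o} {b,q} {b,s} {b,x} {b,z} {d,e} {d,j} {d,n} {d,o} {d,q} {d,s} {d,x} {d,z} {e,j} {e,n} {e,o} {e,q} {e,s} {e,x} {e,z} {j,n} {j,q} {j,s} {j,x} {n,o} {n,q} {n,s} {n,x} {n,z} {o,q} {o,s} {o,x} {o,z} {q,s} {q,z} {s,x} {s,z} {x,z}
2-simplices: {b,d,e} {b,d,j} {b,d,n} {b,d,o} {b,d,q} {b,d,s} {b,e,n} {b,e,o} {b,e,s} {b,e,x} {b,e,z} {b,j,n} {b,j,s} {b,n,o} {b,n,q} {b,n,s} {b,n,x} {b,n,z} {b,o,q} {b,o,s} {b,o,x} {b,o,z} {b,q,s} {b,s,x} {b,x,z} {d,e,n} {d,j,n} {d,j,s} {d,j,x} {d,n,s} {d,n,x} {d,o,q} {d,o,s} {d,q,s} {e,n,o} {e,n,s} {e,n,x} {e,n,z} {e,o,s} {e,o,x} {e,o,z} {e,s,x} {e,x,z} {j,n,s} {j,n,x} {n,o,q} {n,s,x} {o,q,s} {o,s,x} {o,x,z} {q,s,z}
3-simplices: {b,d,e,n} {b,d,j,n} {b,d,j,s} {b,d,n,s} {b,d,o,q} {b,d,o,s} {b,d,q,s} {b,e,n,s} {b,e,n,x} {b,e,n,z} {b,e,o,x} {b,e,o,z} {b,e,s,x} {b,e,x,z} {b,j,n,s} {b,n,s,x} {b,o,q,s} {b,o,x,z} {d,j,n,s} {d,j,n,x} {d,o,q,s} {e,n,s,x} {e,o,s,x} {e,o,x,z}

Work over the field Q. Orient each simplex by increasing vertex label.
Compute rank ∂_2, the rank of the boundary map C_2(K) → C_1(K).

n_0=10 n_1=42 n_2=51 n_3=24  [Q]
∂1: piv[bd,be,bj,bn,bo,bq,bs,bx,bz] rk=9  ker:de,dj,dn,do,dq,ds,dx,dz,ej,en,eo,eq,es,ex,ez,jn,jq,js,jx,no,nq,ns,nx,nz,oq,os,ox,oz,qs,qz,sx,sz,xz
∂2: piv[bde,bdj,bdn,bdo,bdq,bds,ben,beo,bes,bex,bez,bjn,bjs,bno,bnq,bns,bnx,bnz,boq,bos,box,boz,bqs,bsx,bxz,djx,dnx,qsz] rk=28  ker:den,djn,djs,dns,doq,dos,dqs,eno,ens,enx,enz,eos,eox,eoz,esx,exz,jns,jnx,noq,nsx,oqs,osx,oxz
∂3: piv[bden,bdjn,bdjs,bdns,bdoq,bdos,bdqs,bens,benx,benz,beox,beoz,besx,bexz,bjns,bnsx,boqs,boxz,djnx,eosx] rk=20  ker:djns,doqs,ensx,eoxz
rk∂_2=28

rank∂_2=28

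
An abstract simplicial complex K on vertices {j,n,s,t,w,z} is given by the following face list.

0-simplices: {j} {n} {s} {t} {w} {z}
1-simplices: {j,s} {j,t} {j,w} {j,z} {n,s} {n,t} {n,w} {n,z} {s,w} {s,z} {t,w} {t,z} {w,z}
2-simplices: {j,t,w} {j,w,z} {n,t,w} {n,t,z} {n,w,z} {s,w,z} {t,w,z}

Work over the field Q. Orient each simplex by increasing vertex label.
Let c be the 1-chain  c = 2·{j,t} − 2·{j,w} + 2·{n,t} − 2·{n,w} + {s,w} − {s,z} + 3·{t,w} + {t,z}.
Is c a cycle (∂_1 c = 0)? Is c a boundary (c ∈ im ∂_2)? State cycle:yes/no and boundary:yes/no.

n_0=6 n_1=13 n_2=7  [Q]
∂1: piv[js,jt,jw,jz,ns] rk=5  ker:nt,nw,nz,sw,sz,tw,tz,wz
∂2: piv[jtw,jwz,ntw,ntz,nwz,swz] rk=6  ker:twz
∂1c = 0
c vs im∂2: reduces to 0 ⇒ boundary

cycle:yes boundary:yes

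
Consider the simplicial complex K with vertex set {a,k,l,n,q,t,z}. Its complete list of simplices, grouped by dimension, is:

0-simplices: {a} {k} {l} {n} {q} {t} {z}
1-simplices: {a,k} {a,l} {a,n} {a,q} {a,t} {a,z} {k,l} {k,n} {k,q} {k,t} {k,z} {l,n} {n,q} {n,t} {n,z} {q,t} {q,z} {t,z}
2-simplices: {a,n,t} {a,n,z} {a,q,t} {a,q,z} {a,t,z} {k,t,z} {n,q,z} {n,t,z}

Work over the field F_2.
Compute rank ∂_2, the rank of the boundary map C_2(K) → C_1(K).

rank∂_2=7

n_0=7 n_1=18 n_2=8  [Z2]
∂1: piv[ak,al,an,aq,at,az] rk=6  ker:kl,kn,kq,kt,kz,ln,nq,nt,nz,qt,qz,tz
∂2: piv[ant,anz,aqt,aqz,atz,ktz,nqz] rk=7  ker:ntz
rk∂_2=7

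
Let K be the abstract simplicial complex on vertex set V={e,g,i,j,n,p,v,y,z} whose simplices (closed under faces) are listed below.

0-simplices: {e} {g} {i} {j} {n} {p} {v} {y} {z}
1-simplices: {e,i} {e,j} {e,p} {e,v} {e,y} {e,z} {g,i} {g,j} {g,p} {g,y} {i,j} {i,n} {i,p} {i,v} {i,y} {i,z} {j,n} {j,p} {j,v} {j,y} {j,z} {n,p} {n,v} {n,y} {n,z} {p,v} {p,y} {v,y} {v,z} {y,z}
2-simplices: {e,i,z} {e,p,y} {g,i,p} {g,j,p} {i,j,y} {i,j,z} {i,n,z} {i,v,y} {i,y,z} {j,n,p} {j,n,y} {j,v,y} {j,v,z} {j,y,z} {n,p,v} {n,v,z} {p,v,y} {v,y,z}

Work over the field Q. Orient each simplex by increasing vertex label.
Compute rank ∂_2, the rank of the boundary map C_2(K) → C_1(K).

rank∂_2=16

n_0=9 n_1=30 n_2=18  [Q]
∂1: piv[ei,ej,ep,ev,ey,ez,gi,in] rk=8  ker:gj,gp,gy,ij,ip,iv,iy,iz,jn,jp,jv,jy,jz,np,nv,ny,nz,pv,py,vy,vz,yz
∂2: piv[eiz,epy,gip,gjp,ijy,ijz,inz,ivy,iyz,jnp,jny,jvy,jvz,npv,nvz,pvy] rk=16  ker:jyz,vyz
rk∂_2=16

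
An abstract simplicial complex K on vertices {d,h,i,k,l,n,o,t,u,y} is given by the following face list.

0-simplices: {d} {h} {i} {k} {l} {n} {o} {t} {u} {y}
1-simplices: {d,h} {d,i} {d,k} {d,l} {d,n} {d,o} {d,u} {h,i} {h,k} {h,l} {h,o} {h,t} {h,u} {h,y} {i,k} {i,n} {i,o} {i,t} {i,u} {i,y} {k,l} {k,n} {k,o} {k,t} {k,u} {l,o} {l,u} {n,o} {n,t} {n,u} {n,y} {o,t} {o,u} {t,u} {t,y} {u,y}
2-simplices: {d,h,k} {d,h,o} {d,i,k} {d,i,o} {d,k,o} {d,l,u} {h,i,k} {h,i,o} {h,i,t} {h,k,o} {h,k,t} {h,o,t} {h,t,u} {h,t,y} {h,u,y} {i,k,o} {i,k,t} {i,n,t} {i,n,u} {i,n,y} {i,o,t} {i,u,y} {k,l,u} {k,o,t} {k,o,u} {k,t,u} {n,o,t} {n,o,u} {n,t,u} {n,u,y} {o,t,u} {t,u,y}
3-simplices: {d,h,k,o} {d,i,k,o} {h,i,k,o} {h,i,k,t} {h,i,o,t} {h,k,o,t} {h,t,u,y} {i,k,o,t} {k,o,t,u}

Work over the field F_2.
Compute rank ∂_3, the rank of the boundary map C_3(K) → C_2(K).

rank∂_3=8

n_0=10 n_1=36 n_2=32 n_3=9  [Z2]
∂1: piv[dh,di,dk,dl,dn,do,du,ht,hy] rk=9  ker:hi,hk,hl,ho,hu,ik,in,io,it,iu,iy,kl,kn,ko,kt,ku,lo,lu,no,nt,nu,ny,ot,ou,tu,ty,uy
∂2: piv[dhk,dho,dik,dio,dko,dlu,hik,hit,hkt,hot,htu,hty,huy,int,inu,iny,iuy,klu,kou,ktu,not,nou] rk=22  ker:hio,hko,iko,ikt,iot,kot,ntu,nuy,otu,tuy
∂3: piv[dhko,diko,hiko,hikt,hiot,hkot,htuy,kotu] rk=8  ker:ikot
rk∂_3=8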